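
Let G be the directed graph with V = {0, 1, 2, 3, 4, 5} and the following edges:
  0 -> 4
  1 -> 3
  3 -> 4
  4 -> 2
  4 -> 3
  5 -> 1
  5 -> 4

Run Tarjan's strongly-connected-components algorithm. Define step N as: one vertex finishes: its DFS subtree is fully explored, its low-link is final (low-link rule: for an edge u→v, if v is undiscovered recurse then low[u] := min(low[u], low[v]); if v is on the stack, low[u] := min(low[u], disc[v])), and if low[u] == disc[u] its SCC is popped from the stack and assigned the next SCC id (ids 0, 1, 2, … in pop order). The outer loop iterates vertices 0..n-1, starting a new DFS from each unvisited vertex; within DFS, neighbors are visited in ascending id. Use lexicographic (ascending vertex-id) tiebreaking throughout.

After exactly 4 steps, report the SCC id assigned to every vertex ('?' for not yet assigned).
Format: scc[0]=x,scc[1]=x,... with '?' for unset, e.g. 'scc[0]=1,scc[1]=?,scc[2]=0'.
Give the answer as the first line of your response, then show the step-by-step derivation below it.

scc[0]=2,scc[1]=?,scc[2]=0,scc[3]=1,scc[4]=1,scc[5]=?

step 1: low=(low[0]=0,low[1]=?,low[2]=2,low[3]=?,low[4]=1,low[5]=?); scc=(scc[0]=?,scc[1]=?,scc[2]=0,scc[3]=?,scc[4]=?,scc[5]=?)
step 2: low=(low[0]=0,low[1]=?,low[2]=2,low[3]=1,low[4]=1,low[5]=?); scc=(scc[0]=?,scc[1]=?,scc[2]=0,scc[3]=?,scc[4]=?,scc[5]=?)
step 3: low=(low[0]=0,low[1]=?,low[2]=2,low[3]=1,low[4]=1,low[5]=?); scc=(scc[0]=?,scc[1]=?,scc[2]=0,scc[3]=1,scc[4]=1,scc[5]=?)
step 4: low=(low[0]=0,low[1]=?,low[2]=2,low[3]=1,low[4]=1,low[5]=?); scc=(scc[0]=2,scc[1]=?,scc[2]=0,scc[3]=1,scc[4]=1,scc[5]=?)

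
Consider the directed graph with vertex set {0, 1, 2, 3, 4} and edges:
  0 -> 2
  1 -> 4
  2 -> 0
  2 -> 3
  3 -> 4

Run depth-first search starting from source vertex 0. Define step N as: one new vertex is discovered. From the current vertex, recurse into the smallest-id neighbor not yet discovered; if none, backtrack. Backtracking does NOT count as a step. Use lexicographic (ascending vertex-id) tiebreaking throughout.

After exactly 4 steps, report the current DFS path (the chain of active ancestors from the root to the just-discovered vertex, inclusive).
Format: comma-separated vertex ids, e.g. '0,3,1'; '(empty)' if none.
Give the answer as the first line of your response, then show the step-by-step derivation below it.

0,2,3,4

step 1: discover 0; path=0; order=0
step 2: discover 2; path=0>2; order=0,2
step 3: discover 3; path=0>2>3; order=0,2,3
step 4: discover 4; path=0>2>3>4; order=0,2,3,4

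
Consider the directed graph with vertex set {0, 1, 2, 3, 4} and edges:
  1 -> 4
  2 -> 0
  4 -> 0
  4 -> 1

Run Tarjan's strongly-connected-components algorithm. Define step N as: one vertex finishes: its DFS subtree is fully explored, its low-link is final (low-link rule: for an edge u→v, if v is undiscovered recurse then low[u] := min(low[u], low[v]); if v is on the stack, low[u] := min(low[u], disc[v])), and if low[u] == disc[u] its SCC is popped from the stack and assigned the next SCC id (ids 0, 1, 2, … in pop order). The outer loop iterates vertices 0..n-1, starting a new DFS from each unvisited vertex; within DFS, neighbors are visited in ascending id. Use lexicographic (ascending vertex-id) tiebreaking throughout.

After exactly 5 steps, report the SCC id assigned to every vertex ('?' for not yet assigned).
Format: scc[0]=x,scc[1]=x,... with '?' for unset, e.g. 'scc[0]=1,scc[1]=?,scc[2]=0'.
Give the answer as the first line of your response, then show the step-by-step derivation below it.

scc[0]=0,scc[1]=1,scc[2]=2,scc[3]=3,scc[4]=1

step 1: low=(low[0]=0,low[1]=?,low[2]=?,low[3]=?,low[4]=?); scc=(scc[0]=0,scc[1]=?,scc[2]=?,scc[3]=?,scc[4]=?)
step 2: low=(low[0]=0,low[1]=1,low[2]=?,low[3]=?,low[4]=1); scc=(scc[0]=0,scc[1]=?,scc[2]=?,scc[3]=?,scc[4]=?)
step 3: low=(low[0]=0,low[1]=1,low[2]=?,low[3]=?,low[4]=1); scc=(scc[0]=0,scc[1]=1,scc[2]=?,scc[3]=?,scc[4]=1)
step 4: low=(low[0]=0,low[1]=1,low[2]=3,low[3]=?,low[4]=1); scc=(scc[0]=0,scc[1]=1,scc[2]=2,scc[3]=?,scc[4]=1)
step 5: low=(low[0]=0,low[1]=1,low[2]=3,low[3]=4,low[4]=1); scc=(scc[0]=0,scc[1]=1,scc[2]=2,scc[3]=3,scc[4]=1)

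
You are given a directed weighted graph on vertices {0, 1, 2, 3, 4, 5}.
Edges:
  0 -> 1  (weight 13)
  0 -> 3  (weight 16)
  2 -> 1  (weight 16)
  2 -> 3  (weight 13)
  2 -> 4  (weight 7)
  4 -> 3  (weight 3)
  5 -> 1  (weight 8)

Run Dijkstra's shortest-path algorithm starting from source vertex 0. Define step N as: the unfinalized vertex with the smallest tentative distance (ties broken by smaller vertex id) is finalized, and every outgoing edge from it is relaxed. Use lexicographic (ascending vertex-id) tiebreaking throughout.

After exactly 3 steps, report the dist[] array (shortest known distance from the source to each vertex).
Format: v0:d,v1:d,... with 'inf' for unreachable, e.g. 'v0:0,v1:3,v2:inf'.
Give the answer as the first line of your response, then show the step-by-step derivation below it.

v0:0,v1:13,v2:inf,v3:16,v4:inf,v5:inf

step 1: dist = v0:0,v1:13,v2:inf,v3:16,v4:inf,v5:inf
step 2: dist = v0:0,v1:13,v2:inf,v3:16,v4:inf,v5:inf
step 3: dist = v0:0,v1:13,v2:inf,v3:16,v4:inf,v5:inf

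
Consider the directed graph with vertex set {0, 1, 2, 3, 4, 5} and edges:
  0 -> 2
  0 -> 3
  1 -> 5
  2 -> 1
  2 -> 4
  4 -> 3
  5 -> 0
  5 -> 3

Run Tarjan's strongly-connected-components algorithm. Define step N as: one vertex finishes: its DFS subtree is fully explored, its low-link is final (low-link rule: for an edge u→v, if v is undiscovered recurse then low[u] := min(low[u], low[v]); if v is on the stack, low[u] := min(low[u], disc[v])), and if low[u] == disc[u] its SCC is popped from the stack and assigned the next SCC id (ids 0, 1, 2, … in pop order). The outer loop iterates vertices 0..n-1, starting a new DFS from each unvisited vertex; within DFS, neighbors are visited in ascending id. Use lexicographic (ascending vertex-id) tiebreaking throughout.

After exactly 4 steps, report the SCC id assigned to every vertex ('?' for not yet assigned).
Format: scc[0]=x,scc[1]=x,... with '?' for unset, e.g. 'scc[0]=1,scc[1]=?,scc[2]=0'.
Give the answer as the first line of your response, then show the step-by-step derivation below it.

scc[0]=?,scc[1]=?,scc[2]=?,scc[3]=0,scc[4]=1,scc[5]=?

step 1: low=(low[0]=0,low[1]=2,low[2]=1,low[3]=4,low[4]=?,low[5]=0); scc=(scc[0]=?,scc[1]=?,scc[2]=?,scc[3]=0,scc[4]=?,scc[5]=?)
step 2: low=(low[0]=0,low[1]=2,low[2]=1,low[3]=4,low[4]=?,low[5]=0); scc=(scc[0]=?,scc[1]=?,scc[2]=?,scc[3]=0,scc[4]=?,scc[5]=?)
step 3: low=(low[0]=0,low[1]=0,low[2]=1,low[3]=4,low[4]=?,low[5]=0); scc=(scc[0]=?,scc[1]=?,scc[2]=?,scc[3]=0,scc[4]=?,scc[5]=?)
step 4: low=(low[0]=0,low[1]=0,low[2]=0,low[3]=4,low[4]=5,low[5]=0); scc=(scc[0]=?,scc[1]=?,scc[2]=?,scc[3]=0,scc[4]=1,scc[5]=?)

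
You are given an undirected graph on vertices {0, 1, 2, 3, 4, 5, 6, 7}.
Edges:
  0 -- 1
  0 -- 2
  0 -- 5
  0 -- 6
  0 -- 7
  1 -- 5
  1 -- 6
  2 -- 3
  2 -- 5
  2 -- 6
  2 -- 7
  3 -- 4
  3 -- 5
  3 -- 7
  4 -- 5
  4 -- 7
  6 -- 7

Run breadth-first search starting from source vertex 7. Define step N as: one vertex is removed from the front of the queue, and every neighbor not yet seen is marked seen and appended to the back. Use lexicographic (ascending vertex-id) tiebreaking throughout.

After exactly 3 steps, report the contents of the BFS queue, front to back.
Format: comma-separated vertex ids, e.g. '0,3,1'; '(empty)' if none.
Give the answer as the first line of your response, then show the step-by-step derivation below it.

3,4,6,1,5

step 1: dequeue 7; queue=[0,2,3,4,6]; order=7
step 2: dequeue 0; queue=[2,3,4,6,1,5]; order=7,0
step 3: dequeue 2; queue=[3,4,6,1,5]; order=7,0,2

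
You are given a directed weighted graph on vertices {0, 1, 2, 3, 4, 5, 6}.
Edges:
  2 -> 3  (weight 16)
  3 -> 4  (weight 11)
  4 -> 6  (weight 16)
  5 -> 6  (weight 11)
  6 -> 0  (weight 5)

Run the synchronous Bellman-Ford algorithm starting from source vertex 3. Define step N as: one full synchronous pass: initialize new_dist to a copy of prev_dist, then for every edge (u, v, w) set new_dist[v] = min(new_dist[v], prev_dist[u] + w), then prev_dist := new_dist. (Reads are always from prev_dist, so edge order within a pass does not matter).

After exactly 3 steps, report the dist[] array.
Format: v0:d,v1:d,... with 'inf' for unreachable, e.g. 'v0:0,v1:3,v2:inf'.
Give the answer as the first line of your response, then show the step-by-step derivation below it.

v0:32,v1:inf,v2:inf,v3:0,v4:11,v5:inf,v6:27

step 1: dist = v0:inf,v1:inf,v2:inf,v3:0,v4:11,v5:inf,v6:inf
step 2: dist = v0:inf,v1:inf,v2:inf,v3:0,v4:11,v5:inf,v6:27
step 3: dist = v0:32,v1:inf,v2:inf,v3:0,v4:11,v5:inf,v6:27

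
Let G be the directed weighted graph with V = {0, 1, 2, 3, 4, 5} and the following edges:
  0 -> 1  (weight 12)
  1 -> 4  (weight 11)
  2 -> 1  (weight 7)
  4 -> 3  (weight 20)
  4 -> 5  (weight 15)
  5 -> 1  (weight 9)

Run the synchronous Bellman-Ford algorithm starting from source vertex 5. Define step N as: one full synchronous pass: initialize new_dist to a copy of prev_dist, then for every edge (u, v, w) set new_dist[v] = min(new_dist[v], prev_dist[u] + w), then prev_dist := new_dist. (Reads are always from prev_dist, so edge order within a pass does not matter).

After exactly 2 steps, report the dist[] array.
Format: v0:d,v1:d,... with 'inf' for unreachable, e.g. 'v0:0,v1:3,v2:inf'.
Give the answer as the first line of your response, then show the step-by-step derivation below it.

v0:inf,v1:9,v2:inf,v3:inf,v4:20,v5:0

step 1: dist = v0:inf,v1:9,v2:inf,v3:inf,v4:inf,v5:0
step 2: dist = v0:inf,v1:9,v2:inf,v3:inf,v4:20,v5:0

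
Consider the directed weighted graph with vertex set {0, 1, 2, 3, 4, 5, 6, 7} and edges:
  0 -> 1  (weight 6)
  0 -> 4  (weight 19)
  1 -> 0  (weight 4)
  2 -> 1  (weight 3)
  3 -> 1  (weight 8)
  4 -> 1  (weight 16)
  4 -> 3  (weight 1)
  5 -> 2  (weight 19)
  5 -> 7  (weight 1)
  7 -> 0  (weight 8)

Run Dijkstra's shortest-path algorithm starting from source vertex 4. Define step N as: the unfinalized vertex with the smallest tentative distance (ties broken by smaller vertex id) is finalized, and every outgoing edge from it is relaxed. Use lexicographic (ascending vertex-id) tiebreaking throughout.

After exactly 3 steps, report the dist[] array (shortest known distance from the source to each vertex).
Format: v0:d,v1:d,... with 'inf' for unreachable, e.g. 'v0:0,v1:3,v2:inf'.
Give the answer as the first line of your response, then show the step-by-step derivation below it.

v0:13,v1:9,v2:inf,v3:1,v4:0,v5:inf,v6:inf,v7:inf

step 1: dist = v0:inf,v1:16,v2:inf,v3:1,v4:0,v5:inf,v6:inf,v7:inf
step 2: dist = v0:inf,v1:9,v2:inf,v3:1,v4:0,v5:inf,v6:inf,v7:inf
step 3: dist = v0:13,v1:9,v2:inf,v3:1,v4:0,v5:inf,v6:inf,v7:inf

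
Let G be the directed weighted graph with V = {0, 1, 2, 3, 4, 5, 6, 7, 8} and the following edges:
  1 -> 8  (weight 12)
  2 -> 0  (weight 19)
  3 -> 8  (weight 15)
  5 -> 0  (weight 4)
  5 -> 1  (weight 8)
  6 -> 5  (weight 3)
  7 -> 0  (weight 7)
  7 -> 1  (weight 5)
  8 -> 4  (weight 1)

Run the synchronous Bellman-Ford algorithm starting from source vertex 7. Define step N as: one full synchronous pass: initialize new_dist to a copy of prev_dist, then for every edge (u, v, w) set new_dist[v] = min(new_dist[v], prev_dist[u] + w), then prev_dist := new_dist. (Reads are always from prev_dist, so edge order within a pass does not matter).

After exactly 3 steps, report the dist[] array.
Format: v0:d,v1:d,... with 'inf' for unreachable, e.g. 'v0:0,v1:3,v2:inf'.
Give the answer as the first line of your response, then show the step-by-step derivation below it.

v0:7,v1:5,v2:inf,v3:inf,v4:18,v5:inf,v6:inf,v7:0,v8:17

step 1: dist = v0:7,v1:5,v2:inf,v3:inf,v4:inf,v5:inf,v6:inf,v7:0,v8:inf
step 2: dist = v0:7,v1:5,v2:inf,v3:inf,v4:inf,v5:inf,v6:inf,v7:0,v8:17
step 3: dist = v0:7,v1:5,v2:inf,v3:inf,v4:18,v5:inf,v6:inf,v7:0,v8:17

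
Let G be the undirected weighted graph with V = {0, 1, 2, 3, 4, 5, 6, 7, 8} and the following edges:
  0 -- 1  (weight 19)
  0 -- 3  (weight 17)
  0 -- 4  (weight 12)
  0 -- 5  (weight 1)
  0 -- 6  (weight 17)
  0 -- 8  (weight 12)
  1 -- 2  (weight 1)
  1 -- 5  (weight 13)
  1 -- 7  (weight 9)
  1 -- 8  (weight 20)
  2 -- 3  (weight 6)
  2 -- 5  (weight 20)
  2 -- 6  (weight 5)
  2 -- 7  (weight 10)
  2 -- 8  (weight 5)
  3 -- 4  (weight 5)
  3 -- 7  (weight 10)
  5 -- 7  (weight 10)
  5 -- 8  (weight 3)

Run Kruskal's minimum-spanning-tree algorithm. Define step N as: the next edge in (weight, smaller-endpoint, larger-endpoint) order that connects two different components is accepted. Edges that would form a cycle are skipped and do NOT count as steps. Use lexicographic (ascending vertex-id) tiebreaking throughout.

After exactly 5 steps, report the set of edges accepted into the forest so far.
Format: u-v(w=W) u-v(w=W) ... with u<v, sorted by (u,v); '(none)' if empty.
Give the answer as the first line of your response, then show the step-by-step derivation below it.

0-5(w=1) 1-2(w=1) 2-6(w=5) 2-8(w=5) 5-8(w=3)

step 1: add edge 0-5 (w=1); MST = {0-5(w=1)}
step 2: add edge 1-2 (w=1); MST = {0-5(w=1) 1-2(w=1)}
step 3: add edge 5-8 (w=3); MST = {0-5(w=1) 1-2(w=1) 5-8(w=3)}
step 4: add edge 2-6 (w=5); MST = {0-5(w=1) 1-2(w=1) 2-6(w=5) 5-8(w=3)}
step 5: add edge 2-8 (w=5); MST = {0-5(w=1) 1-2(w=1) 2-6(w=5) 2-8(w=5) 5-8(w=3)}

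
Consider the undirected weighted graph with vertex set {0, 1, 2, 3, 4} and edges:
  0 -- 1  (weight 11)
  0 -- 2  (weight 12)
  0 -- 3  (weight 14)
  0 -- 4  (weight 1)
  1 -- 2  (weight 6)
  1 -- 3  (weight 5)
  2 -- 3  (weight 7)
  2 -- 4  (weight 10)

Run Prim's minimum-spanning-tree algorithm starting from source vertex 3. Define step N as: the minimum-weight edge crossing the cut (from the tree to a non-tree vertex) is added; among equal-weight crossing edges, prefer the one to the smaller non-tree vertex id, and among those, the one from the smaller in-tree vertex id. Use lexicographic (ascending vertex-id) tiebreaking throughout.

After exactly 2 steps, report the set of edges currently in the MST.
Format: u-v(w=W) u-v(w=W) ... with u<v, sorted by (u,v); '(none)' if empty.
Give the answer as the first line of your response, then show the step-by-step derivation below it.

1-2(w=6) 1-3(w=5)

step 1: add edge 1-3 (w=5); MST = {1-3(w=5)}
step 2: add edge 1-2 (w=6); MST = {1-2(w=6) 1-3(w=5)}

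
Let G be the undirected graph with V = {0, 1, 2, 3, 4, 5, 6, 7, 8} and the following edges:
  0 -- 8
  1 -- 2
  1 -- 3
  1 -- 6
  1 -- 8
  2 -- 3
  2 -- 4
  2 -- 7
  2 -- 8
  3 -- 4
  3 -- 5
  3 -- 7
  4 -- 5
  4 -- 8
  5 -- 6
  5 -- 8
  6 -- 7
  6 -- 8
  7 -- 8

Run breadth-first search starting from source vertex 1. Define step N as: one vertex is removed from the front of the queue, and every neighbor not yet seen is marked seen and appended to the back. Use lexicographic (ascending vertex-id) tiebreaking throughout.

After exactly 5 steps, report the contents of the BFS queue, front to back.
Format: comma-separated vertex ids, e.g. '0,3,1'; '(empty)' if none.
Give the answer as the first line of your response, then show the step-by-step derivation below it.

4,7,5,0

step 1: dequeue 1; queue=[2,3,6,8]; order=1
step 2: dequeue 2; queue=[3,6,8,4,7]; order=1,2
step 3: dequeue 3; queue=[6,8,4,7,5]; order=1,2,3
step 4: dequeue 6; queue=[8,4,7,5]; order=1,2,3,6
step 5: dequeue 8; queue=[4,7,5,0]; order=1,2,3,6,8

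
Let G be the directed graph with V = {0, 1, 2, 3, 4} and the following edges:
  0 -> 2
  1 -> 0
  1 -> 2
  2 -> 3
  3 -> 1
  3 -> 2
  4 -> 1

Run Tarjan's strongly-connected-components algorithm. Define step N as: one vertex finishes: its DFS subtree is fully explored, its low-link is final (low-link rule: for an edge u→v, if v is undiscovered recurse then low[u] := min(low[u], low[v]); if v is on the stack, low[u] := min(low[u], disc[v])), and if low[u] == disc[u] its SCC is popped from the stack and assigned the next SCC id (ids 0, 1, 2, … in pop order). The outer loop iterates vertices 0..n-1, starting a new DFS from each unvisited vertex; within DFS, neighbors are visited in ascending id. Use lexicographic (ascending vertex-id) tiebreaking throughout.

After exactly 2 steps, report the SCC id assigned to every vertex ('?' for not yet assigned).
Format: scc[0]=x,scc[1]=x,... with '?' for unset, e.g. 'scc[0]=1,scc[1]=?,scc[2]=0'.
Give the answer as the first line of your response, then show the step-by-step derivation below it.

scc[0]=?,scc[1]=?,scc[2]=?,scc[3]=?,scc[4]=?

step 1: low=(low[0]=0,low[1]=0,low[2]=1,low[3]=2,low[4]=?); scc=(scc[0]=?,scc[1]=?,scc[2]=?,scc[3]=?,scc[4]=?)
step 2: low=(low[0]=0,low[1]=0,low[2]=1,low[3]=0,low[4]=?); scc=(scc[0]=?,scc[1]=?,scc[2]=?,scc[3]=?,scc[4]=?)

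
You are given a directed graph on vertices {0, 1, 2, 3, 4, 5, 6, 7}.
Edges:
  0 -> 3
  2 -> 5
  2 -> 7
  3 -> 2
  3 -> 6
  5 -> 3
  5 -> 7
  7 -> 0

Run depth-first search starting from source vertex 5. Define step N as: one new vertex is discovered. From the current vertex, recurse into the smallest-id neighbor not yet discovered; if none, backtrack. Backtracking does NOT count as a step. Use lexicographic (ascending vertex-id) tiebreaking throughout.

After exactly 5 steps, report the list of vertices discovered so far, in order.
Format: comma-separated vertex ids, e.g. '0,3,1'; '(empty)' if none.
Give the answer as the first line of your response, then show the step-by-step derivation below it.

5,3,2,7,0

step 1: discover 5; path=5; order=5
step 2: discover 3; path=5>3; order=5,3
step 3: discover 2; path=5>3>2; order=5,3,2
step 4: discover 7; path=5>3>2>7; order=5,3,2,7
step 5: discover 0; path=5>3>2>7>0; order=5,3,2,7,0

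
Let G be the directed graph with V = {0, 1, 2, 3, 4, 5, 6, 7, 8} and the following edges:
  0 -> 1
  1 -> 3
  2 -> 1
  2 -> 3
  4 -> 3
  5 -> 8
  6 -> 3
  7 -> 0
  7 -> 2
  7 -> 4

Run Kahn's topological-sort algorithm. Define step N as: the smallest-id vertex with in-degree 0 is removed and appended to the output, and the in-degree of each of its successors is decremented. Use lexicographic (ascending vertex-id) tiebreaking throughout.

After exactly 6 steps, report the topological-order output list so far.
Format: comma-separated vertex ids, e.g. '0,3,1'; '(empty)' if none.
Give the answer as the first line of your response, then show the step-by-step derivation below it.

5,6,7,0,2,1

step 1: output 5; order=[5]; indeg=(1,2,1,4,1,0,0,0,0)
step 2: output 6; order=[5,6]; indeg=(1,2,1,3,1,0,0,0,0)
step 3: output 7; order=[5,6,7]; indeg=(0,2,0,3,0,0,0,0,0)
step 4: output 0; order=[5,6,7,0]; indeg=(0,1,0,3,0,0,0,0,0)
step 5: output 2; order=[5,6,7,0,2]; indeg=(0,0,0,2,0,0,0,0,0)
step 6: output 1; order=[5,6,7,0,2,1]; indeg=(0,0,0,1,0,0,0,0,0)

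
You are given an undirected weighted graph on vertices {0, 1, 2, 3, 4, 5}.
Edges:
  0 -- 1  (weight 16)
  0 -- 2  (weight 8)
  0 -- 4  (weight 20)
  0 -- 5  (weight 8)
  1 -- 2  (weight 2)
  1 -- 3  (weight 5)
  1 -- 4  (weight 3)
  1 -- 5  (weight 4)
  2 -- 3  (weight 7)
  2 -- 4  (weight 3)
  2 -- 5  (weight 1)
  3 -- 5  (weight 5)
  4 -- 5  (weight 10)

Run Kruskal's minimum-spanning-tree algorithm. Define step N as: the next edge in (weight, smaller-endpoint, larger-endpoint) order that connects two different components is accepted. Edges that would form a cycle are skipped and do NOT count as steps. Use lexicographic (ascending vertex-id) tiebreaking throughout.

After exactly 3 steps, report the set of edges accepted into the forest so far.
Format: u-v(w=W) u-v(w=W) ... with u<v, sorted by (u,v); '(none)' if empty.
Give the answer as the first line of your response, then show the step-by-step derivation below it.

1-2(w=2) 1-4(w=3) 2-5(w=1)

step 1: add edge 2-5 (w=1); MST = {2-5(w=1)}
step 2: add edge 1-2 (w=2); MST = {1-2(w=2) 2-5(w=1)}
step 3: add edge 1-4 (w=3); MST = {1-2(w=2) 1-4(w=3) 2-5(w=1)}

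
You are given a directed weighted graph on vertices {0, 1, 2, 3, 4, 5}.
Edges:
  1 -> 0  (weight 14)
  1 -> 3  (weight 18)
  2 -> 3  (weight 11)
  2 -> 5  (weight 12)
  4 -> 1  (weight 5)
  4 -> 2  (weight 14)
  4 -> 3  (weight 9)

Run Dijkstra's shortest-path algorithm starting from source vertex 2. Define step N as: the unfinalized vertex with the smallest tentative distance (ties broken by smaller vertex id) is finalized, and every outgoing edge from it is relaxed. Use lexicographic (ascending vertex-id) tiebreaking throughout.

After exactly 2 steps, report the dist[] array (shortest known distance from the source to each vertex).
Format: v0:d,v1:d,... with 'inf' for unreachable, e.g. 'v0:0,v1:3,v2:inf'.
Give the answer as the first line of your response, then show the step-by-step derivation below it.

v0:inf,v1:inf,v2:0,v3:11,v4:inf,v5:12

step 1: dist = v0:inf,v1:inf,v2:0,v3:11,v4:inf,v5:12
step 2: dist = v0:inf,v1:inf,v2:0,v3:11,v4:inf,v5:12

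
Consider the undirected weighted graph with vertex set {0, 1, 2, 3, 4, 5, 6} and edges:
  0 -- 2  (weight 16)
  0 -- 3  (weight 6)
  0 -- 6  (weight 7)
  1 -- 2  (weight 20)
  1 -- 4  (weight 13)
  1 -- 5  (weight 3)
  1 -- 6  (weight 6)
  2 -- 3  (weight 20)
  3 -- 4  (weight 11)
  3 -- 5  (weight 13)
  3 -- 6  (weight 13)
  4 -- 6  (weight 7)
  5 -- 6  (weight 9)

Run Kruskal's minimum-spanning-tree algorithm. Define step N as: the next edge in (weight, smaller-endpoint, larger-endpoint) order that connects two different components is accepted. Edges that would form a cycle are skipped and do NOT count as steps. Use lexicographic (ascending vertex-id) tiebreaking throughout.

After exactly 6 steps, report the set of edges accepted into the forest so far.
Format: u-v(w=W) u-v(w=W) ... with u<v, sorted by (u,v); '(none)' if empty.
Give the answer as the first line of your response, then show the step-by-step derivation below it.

0-2(w=16) 0-3(w=6) 0-6(w=7) 1-5(w=3) 1-6(w=6) 4-6(w=7)

step 1: add edge 1-5 (w=3); MST = {1-5(w=3)}
step 2: add edge 0-3 (w=6); MST = {0-3(w=6) 1-5(w=3)}
step 3: add edge 1-6 (w=6); MST = {0-3(w=6) 1-5(w=3) 1-6(w=6)}
step 4: add edge 0-6 (w=7); MST = {0-3(w=6) 0-6(w=7) 1-5(w=3) 1-6(w=6)}
step 5: add edge 4-6 (w=7); MST = {0-3(w=6) 0-6(w=7) 1-5(w=3) 1-6(w=6) 4-6(w=7)}
step 6: add edge 0-2 (w=16); MST = {0-2(w=16) 0-3(w=6) 0-6(w=7) 1-5(w=3) 1-6(w=6) 4-6(w=7)}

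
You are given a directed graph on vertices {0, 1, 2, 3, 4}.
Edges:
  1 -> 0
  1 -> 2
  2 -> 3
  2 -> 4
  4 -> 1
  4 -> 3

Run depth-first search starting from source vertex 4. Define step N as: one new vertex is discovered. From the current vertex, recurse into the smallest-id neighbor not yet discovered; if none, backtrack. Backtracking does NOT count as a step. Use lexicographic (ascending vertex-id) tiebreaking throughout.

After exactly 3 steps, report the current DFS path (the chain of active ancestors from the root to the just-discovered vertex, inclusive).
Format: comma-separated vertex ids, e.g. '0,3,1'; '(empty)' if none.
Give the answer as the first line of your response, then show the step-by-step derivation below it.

4,1,0

step 1: discover 4; path=4; order=4
step 2: discover 1; path=4>1; order=4,1
step 3: discover 0; path=4>1>0; order=4,1,0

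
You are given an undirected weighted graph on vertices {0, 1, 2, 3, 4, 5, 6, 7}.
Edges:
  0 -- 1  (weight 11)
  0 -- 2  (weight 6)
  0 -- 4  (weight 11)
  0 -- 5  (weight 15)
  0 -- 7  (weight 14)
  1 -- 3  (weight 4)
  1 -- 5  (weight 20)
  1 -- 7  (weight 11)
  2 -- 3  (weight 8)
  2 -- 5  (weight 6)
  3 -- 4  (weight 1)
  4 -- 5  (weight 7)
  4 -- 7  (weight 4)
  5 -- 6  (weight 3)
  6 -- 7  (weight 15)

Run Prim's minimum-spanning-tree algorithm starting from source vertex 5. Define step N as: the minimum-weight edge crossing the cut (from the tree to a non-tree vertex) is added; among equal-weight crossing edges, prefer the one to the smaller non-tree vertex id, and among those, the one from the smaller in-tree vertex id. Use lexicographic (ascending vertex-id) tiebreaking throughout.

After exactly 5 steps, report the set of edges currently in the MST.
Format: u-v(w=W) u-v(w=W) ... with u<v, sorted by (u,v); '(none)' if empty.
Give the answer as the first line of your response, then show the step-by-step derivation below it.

0-2(w=6) 2-5(w=6) 3-4(w=1) 4-5(w=7) 5-6(w=3)

step 1: add edge 5-6 (w=3); MST = {5-6(w=3)}
step 2: add edge 2-5 (w=6); MST = {2-5(w=6) 5-6(w=3)}
step 3: add edge 0-2 (w=6); MST = {0-2(w=6) 2-5(w=6) 5-6(w=3)}
step 4: add edge 4-5 (w=7); MST = {0-2(w=6) 2-5(w=6) 4-5(w=7) 5-6(w=3)}
step 5: add edge 3-4 (w=1); MST = {0-2(w=6) 2-5(w=6) 3-4(w=1) 4-5(w=7) 5-6(w=3)}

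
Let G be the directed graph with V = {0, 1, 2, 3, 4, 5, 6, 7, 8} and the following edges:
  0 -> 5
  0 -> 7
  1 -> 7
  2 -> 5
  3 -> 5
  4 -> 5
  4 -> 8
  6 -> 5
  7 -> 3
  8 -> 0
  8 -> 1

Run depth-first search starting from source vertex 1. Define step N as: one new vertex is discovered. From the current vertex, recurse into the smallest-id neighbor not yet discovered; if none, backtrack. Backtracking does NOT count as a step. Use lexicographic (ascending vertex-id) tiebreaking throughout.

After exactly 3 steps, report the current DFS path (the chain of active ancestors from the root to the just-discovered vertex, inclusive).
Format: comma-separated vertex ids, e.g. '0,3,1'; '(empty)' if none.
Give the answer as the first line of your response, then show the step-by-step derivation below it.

1,7,3

step 1: discover 1; path=1; order=1
step 2: discover 7; path=1>7; order=1,7
step 3: discover 3; path=1>7>3; order=1,7,3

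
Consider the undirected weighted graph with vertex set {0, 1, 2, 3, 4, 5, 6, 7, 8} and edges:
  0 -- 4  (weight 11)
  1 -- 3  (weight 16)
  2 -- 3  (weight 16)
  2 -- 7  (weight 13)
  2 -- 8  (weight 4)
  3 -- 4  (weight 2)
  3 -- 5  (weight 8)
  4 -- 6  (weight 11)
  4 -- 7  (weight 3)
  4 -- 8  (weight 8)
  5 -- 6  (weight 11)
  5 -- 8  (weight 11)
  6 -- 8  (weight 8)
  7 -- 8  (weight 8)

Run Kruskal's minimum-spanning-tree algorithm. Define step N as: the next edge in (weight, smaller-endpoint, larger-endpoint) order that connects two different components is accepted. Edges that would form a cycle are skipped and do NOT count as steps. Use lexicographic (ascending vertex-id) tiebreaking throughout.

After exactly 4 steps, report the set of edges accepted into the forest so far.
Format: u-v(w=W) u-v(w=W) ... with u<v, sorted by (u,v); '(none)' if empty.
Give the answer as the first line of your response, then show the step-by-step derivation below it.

2-8(w=4) 3-4(w=2) 3-5(w=8) 4-7(w=3)

step 1: add edge 3-4 (w=2); MST = {3-4(w=2)}
step 2: add edge 4-7 (w=3); MST = {3-4(w=2) 4-7(w=3)}
step 3: add edge 2-8 (w=4); MST = {2-8(w=4) 3-4(w=2) 4-7(w=3)}
step 4: add edge 3-5 (w=8); MST = {2-8(w=4) 3-4(w=2) 3-5(w=8) 4-7(w=3)}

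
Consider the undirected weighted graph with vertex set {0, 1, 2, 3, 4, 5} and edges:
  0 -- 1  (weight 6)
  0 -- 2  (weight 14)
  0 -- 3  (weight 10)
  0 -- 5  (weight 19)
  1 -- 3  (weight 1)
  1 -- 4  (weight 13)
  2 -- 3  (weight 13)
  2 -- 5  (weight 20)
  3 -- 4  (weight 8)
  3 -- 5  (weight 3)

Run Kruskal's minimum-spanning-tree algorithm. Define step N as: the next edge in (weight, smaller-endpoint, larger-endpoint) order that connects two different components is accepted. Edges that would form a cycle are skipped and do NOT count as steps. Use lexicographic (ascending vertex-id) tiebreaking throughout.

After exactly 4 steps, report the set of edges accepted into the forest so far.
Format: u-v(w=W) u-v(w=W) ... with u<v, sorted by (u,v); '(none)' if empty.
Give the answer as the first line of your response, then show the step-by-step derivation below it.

0-1(w=6) 1-3(w=1) 3-4(w=8) 3-5(w=3)

step 1: add edge 1-3 (w=1); MST = {1-3(w=1)}
step 2: add edge 3-5 (w=3); MST = {1-3(w=1) 3-5(w=3)}
step 3: add edge 0-1 (w=6); MST = {0-1(w=6) 1-3(w=1) 3-5(w=3)}
step 4: add edge 3-4 (w=8); MST = {0-1(w=6) 1-3(w=1) 3-4(w=8) 3-5(w=3)}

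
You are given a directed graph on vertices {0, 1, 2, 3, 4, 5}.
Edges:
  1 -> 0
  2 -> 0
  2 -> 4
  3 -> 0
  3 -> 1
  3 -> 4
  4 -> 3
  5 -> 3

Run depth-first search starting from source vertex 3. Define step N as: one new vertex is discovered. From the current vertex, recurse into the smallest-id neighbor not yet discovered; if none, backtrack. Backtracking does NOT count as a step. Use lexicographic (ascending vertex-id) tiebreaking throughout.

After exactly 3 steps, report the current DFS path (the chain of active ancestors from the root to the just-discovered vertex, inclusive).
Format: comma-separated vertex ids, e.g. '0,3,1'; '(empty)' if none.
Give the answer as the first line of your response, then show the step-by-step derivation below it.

3,1

step 1: discover 3; path=3; order=3
step 2: discover 0; path=3>0; order=3,0
step 3: discover 1; path=3>1; order=3,0,1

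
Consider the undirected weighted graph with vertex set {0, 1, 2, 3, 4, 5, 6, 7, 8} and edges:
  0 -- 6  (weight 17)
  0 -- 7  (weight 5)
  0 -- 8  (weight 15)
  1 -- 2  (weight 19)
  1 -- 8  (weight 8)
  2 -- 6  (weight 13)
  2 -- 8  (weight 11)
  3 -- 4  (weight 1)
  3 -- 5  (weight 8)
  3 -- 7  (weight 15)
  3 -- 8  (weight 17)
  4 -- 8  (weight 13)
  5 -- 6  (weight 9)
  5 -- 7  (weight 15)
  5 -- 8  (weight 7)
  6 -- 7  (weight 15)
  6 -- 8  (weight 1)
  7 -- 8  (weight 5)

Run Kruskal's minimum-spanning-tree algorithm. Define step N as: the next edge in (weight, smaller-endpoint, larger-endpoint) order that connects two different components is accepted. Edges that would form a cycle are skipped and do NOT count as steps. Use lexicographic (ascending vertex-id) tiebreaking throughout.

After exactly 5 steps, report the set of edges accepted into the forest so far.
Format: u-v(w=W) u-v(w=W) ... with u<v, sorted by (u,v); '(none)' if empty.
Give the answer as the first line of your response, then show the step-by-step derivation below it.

0-7(w=5) 3-4(w=1) 5-8(w=7) 6-8(w=1) 7-8(w=5)

step 1: add edge 3-4 (w=1); MST = {3-4(w=1)}
step 2: add edge 6-8 (w=1); MST = {3-4(w=1) 6-8(w=1)}
step 3: add edge 0-7 (w=5); MST = {0-7(w=5) 3-4(w=1) 6-8(w=1)}
step 4: add edge 7-8 (w=5); MST = {0-7(w=5) 3-4(w=1) 6-8(w=1) 7-8(w=5)}
step 5: add edge 5-8 (w=7); MST = {0-7(w=5) 3-4(w=1) 5-8(w=7) 6-8(w=1) 7-8(w=5)}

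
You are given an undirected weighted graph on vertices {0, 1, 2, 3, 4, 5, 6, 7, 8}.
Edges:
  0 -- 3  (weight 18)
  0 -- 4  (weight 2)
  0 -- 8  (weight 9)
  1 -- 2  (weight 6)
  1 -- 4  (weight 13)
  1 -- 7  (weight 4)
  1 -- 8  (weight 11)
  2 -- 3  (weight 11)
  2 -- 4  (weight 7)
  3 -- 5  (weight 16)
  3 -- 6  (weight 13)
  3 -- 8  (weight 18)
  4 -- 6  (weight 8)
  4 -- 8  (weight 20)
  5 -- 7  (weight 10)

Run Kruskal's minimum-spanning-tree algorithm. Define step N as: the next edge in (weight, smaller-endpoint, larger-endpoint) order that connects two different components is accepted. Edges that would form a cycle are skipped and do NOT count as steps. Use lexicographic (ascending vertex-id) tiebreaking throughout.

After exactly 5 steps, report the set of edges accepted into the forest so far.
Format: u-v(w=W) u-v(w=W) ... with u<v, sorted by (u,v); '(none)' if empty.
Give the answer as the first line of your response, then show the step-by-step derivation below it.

0-4(w=2) 1-2(w=6) 1-7(w=4) 2-4(w=7) 4-6(w=8)

step 1: add edge 0-4 (w=2); MST = {0-4(w=2)}
step 2: add edge 1-7 (w=4); MST = {0-4(w=2) 1-7(w=4)}
step 3: add edge 1-2 (w=6); MST = {0-4(w=2) 1-2(w=6) 1-7(w=4)}
step 4: add edge 2-4 (w=7); MST = {0-4(w=2) 1-2(w=6) 1-7(w=4) 2-4(w=7)}
step 5: add edge 4-6 (w=8); MST = {0-4(w=2) 1-2(w=6) 1-7(w=4) 2-4(w=7) 4-6(w=8)}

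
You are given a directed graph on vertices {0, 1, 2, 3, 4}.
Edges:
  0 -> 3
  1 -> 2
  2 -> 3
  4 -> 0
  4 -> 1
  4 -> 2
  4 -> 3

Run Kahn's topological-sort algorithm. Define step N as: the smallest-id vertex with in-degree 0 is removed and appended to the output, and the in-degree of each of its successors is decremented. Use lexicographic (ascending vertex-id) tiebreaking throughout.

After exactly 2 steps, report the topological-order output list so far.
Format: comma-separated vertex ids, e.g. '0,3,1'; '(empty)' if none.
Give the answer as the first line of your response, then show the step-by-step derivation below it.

4,0

step 1: output 4; order=[4]; indeg=(0,0,1,2,0)
step 2: output 0; order=[4,0]; indeg=(0,0,1,1,0)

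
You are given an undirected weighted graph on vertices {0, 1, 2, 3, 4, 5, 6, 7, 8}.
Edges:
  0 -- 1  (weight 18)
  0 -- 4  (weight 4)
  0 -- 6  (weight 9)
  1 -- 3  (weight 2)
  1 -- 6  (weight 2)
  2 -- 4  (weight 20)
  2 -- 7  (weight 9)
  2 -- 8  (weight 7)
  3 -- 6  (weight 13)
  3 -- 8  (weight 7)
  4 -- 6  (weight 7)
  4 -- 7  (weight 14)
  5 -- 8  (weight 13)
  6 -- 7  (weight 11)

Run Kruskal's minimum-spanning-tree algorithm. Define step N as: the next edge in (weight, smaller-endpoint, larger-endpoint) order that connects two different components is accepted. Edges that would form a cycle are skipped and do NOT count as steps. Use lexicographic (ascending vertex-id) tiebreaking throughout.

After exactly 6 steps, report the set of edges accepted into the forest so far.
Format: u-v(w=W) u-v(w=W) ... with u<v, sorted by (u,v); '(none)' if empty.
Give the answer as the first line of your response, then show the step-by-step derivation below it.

0-4(w=4) 1-3(w=2) 1-6(w=2) 2-8(w=7) 3-8(w=7) 4-6(w=7)

step 1: add edge 1-3 (w=2); MST = {1-3(w=2)}
step 2: add edge 1-6 (w=2); MST = {1-3(w=2) 1-6(w=2)}
step 3: add edge 0-4 (w=4); MST = {0-4(w=4) 1-3(w=2) 1-6(w=2)}
step 4: add edge 2-8 (w=7); MST = {0-4(w=4) 1-3(w=2) 1-6(w=2) 2-8(w=7)}
step 5: add edge 3-8 (w=7); MST = {0-4(w=4) 1-3(w=2) 1-6(w=2) 2-8(w=7) 3-8(w=7)}
step 6: add edge 4-6 (w=7); MST = {0-4(w=4) 1-3(w=2) 1-6(w=2) 2-8(w=7) 3-8(w=7) 4-6(w=7)}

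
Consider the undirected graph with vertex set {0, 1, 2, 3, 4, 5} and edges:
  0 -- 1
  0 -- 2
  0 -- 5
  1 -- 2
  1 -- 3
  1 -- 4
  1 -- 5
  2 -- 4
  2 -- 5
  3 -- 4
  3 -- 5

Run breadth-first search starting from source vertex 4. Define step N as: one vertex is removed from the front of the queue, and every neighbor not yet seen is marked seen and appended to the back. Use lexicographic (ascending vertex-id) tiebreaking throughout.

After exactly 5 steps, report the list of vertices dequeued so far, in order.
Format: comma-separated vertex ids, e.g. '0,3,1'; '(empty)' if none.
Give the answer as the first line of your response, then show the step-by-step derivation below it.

4,1,2,3,0

step 1: dequeue 4; queue=[1,2,3]; order=4
step 2: dequeue 1; queue=[2,3,0,5]; order=4,1
step 3: dequeue 2; queue=[3,0,5]; order=4,1,2
step 4: dequeue 3; queue=[0,5]; order=4,1,2,3
step 5: dequeue 0; queue=[5]; order=4,1,2,3,0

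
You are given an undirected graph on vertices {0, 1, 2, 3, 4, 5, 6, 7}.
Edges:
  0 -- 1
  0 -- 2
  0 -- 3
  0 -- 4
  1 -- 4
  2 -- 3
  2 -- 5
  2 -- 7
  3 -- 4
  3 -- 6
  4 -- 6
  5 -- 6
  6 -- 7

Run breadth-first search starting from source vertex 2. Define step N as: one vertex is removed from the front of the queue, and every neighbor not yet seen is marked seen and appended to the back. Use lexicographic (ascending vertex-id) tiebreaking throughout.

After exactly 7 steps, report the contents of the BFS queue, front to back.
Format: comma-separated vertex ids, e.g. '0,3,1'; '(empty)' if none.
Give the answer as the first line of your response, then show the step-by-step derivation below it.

6

step 1: dequeue 2; queue=[0,3,5,7]; order=2
step 2: dequeue 0; queue=[3,5,7,1,4]; order=2,0
step 3: dequeue 3; queue=[5,7,1,4,6]; order=2,0,3
step 4: dequeue 5; queue=[7,1,4,6]; order=2,0,3,5
step 5: dequeue 7; queue=[1,4,6]; order=2,0,3,5,7
step 6: dequeue 1; queue=[4,6]; order=2,0,3,5,7,1
step 7: dequeue 4; queue=[6]; order=2,0,3,5,7,1,4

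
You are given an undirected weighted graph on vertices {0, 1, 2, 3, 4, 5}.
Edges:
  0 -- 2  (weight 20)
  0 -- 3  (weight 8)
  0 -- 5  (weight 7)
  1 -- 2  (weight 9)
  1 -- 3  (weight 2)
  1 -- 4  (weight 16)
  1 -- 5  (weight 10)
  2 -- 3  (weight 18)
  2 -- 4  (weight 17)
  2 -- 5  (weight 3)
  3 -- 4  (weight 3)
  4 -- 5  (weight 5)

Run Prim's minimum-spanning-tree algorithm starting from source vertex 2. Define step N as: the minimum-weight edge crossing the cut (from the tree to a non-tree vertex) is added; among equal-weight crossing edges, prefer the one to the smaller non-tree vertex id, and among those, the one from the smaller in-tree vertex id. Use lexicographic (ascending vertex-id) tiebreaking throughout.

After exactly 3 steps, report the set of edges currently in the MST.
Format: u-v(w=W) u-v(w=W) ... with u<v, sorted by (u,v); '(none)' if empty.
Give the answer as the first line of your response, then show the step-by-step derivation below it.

2-5(w=3) 3-4(w=3) 4-5(w=5)

step 1: add edge 2-5 (w=3); MST = {2-5(w=3)}
step 2: add edge 4-5 (w=5); MST = {2-5(w=3) 4-5(w=5)}
step 3: add edge 3-4 (w=3); MST = {2-5(w=3) 3-4(w=3) 4-5(w=5)}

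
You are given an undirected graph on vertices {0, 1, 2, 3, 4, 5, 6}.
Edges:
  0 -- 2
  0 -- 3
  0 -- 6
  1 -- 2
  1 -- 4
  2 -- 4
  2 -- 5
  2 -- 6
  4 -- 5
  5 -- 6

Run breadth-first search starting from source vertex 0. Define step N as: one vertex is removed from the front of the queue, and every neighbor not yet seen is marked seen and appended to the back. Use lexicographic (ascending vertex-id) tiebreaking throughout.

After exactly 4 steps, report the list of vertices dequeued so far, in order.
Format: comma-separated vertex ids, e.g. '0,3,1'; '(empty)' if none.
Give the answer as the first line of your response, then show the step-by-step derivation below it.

0,2,3,6

step 1: dequeue 0; queue=[2,3,6]; order=0
step 2: dequeue 2; queue=[3,6,1,4,5]; order=0,2
step 3: dequeue 3; queue=[6,1,4,5]; order=0,2,3
step 4: dequeue 6; queue=[1,4,5]; order=0,2,3,6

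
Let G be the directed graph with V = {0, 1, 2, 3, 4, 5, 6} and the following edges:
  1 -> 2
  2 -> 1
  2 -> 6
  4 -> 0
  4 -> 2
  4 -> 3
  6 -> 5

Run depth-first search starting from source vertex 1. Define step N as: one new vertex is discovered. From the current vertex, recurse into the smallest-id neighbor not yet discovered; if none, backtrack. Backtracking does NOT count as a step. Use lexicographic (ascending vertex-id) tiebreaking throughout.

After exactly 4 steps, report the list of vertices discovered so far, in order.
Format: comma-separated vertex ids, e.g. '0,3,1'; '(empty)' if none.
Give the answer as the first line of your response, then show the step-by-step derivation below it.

1,2,6,5

step 1: discover 1; path=1; order=1
step 2: discover 2; path=1>2; order=1,2
step 3: discover 6; path=1>2>6; order=1,2,6
step 4: discover 5; path=1>2>6>5; order=1,2,6,5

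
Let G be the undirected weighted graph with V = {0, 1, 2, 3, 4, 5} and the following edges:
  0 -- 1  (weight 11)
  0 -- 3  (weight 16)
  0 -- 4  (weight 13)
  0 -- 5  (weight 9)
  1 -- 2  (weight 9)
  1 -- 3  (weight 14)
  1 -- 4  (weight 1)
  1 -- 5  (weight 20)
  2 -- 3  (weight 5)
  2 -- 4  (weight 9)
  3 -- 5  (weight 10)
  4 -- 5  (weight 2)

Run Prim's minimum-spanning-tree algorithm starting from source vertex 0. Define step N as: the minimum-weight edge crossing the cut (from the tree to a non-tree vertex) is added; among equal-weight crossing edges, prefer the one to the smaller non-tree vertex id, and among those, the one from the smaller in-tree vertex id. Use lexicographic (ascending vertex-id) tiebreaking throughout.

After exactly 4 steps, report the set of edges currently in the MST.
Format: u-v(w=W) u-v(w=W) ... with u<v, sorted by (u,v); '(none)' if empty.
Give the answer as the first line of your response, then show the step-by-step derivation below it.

0-5(w=9) 1-2(w=9) 1-4(w=1) 4-5(w=2)

step 1: add edge 0-5 (w=9); MST = {0-5(w=9)}
step 2: add edge 4-5 (w=2); MST = {0-5(w=9) 4-5(w=2)}
step 3: add edge 1-4 (w=1); MST = {0-5(w=9) 1-4(w=1) 4-5(w=2)}
step 4: add edge 1-2 (w=9); MST = {0-5(w=9) 1-2(w=9) 1-4(w=1) 4-5(w=2)}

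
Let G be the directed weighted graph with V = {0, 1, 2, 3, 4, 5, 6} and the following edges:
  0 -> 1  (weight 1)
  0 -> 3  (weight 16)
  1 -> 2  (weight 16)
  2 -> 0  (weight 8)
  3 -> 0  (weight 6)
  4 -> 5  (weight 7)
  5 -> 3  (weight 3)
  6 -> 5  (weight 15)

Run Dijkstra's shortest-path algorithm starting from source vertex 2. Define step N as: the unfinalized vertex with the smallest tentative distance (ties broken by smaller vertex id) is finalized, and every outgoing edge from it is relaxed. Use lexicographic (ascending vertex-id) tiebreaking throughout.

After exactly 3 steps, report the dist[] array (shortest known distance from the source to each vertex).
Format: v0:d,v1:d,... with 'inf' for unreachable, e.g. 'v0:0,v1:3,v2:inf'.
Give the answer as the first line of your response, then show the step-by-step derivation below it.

v0:8,v1:9,v2:0,v3:24,v4:inf,v5:inf,v6:inf

step 1: dist = v0:8,v1:inf,v2:0,v3:inf,v4:inf,v5:inf,v6:inf
step 2: dist = v0:8,v1:9,v2:0,v3:24,v4:inf,v5:inf,v6:inf
step 3: dist = v0:8,v1:9,v2:0,v3:24,v4:inf,v5:inf,v6:inf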